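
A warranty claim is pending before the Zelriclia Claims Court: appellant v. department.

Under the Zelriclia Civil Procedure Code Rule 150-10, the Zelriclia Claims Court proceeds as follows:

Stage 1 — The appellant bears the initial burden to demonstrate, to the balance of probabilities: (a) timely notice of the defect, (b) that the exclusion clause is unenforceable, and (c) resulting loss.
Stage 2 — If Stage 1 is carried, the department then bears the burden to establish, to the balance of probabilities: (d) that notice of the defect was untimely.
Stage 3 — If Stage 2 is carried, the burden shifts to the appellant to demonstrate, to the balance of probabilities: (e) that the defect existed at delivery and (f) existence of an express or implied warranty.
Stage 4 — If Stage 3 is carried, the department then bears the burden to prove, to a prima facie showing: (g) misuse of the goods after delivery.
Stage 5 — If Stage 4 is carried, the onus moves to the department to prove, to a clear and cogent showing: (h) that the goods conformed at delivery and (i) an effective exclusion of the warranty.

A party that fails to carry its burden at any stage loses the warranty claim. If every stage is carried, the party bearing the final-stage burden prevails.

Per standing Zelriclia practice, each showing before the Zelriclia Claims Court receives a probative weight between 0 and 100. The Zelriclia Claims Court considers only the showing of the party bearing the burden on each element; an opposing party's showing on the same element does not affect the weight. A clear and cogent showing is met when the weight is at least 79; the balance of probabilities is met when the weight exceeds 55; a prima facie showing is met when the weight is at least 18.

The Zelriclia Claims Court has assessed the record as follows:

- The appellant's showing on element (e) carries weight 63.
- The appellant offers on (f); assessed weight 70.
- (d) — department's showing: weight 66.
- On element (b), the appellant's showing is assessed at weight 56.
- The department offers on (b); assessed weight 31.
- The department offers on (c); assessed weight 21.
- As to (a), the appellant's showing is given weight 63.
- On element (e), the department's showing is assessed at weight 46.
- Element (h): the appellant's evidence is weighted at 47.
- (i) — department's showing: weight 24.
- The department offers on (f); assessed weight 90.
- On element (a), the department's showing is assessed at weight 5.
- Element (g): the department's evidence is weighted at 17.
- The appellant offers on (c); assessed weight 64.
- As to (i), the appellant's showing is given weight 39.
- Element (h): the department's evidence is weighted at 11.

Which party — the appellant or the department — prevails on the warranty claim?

Stage 1 — burden on appellant; standard: the balance of probabilities (weight exceeds 55).
    (a): 63 (department's 5 disregarded) > 55 [met]
    (b): 56 (department's 31 disregarded) > 55 [met]
    (c): 64 (department's 21 disregarded) > 55 [met]
  Stage 1 is satisfied; the onus moves to the department.
Stage 2 — burden on department; standard: the balance of probabilities (weight exceeds 55).
    (d): 66 > 55 [met]
  Stage 2 is satisfied; the onus moves to the appellant.
Stage 3 — burden on appellant; standard: the balance of probabilities (weight exceeds 55).
    (e): 63 (department's 46 disregarded) > 55 [met]
    (f): 70 (department's 90 disregarded) > 55 [met]
  The appellant carries Stage 3; the department now bears the burden.
Stage 4 — burden on department; standard: a prima facie showing (weight is at least 18).
    (g): 17 < 18 [not met]
  Not every element is met, so the department fails to carry Stage 4.
The analysis ends at Stage 4; the appellant prevails.

appellant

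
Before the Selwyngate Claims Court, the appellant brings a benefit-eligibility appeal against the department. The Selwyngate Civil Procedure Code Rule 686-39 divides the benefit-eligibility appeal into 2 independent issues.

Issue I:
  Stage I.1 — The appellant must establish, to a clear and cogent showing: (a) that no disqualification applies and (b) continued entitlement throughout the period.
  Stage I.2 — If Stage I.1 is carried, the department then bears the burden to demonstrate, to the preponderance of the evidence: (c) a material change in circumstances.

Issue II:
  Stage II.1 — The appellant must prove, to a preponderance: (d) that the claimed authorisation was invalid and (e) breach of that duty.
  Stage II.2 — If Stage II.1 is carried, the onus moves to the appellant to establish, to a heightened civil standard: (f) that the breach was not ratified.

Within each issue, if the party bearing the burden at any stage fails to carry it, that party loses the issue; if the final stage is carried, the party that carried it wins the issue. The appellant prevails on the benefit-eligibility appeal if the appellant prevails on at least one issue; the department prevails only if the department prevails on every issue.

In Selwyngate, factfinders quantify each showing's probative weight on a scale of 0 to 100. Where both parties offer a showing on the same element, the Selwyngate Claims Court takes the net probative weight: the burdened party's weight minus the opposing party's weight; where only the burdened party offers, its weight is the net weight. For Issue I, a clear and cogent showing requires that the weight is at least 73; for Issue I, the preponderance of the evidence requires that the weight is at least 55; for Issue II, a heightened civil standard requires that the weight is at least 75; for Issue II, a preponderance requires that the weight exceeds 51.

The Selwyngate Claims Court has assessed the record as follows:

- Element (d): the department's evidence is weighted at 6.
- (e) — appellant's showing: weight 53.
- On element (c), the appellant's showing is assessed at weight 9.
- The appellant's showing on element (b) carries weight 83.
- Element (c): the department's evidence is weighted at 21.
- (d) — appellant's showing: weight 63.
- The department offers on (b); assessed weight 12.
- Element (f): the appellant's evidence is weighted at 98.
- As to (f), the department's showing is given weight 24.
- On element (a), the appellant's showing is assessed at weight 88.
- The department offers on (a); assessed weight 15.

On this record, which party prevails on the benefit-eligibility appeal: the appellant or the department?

— Issue I —
At Stage I.1 the appellant must meet a clear and cogent showing (weight is at least 73): on (a) the weight is 88 less the opposing 15 gives net 73, ≥ 73, so (a) meets the standard; on (b) the weight is 83 less the opposing 12 gives net 71, which does not reach 73, so (b) does not meet the standard.
  Not every element is met, so the appellant fails to carry Stage I.1.
The department prevails on this issue.
— Issue II —
At Stage II.1 the appellant must meet a preponderance (weight exceeds 51): on (d) the weight is 63 less the opposing 6 gives net 57, > 51, so (d) meets the standard; on (e) the weight is 53, > 51, so (e) meets the standard.
  All elements met. The appellant retains the burden for Stage II.2.
At Stage II.2 the appellant must meet a heightened civil standard (weight is at least 75): on (f) the weight is 98 less the opposing 24 gives net 74, < 75, so (f) does not meet the standard.
  The appellant does not carry Stage II.2.
The analysis ends at Stage II.2; the department prevails on this issue.
Per-issue: Issue I → department; Issue II → department. The appellant must prevail on at least one issue; overall, the department prevails.

department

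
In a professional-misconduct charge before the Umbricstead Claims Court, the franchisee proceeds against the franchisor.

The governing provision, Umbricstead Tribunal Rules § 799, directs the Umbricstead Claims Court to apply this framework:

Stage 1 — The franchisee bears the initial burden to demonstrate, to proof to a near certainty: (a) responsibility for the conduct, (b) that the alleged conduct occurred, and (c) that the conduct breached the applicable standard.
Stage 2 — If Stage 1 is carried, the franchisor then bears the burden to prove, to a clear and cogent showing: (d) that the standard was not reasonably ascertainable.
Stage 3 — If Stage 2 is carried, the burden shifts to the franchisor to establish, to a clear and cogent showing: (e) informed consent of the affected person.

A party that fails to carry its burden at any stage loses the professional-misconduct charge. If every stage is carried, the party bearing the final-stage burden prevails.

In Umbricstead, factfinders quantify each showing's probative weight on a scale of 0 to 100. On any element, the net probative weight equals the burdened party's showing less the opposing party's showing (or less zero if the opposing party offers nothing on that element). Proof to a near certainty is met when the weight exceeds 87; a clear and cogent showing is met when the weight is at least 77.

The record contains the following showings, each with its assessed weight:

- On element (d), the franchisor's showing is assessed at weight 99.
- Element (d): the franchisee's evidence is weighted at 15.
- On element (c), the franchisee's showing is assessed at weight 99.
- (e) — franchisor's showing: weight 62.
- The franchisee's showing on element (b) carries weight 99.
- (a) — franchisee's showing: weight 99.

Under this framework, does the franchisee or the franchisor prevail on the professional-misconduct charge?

Stage 1 — burden on franchisee; standard: proof to a near certainty (weight exceeds 87).
    (a): 99 > 87 [met]
    (b): 99 > 87 [met]
    (c): 99 > 87 [met]
  Stage 1 carried; the burden shifts to the franchisor.
Stage 2 — burden on franchisor; standard: a clear and cogent showing (weight is at least 77).
    (d): 99 − 15 = 84 ≥ 77 [met]
  All elements met. The franchisor retains the burden for Stage 3.
Stage 3 — burden on franchisor; standard: a clear and cogent showing (weight is at least 77).
    (e): 62 < 77 [not met]
  The franchisor does not carry Stage 3.
The franchisee prevails.

franchisee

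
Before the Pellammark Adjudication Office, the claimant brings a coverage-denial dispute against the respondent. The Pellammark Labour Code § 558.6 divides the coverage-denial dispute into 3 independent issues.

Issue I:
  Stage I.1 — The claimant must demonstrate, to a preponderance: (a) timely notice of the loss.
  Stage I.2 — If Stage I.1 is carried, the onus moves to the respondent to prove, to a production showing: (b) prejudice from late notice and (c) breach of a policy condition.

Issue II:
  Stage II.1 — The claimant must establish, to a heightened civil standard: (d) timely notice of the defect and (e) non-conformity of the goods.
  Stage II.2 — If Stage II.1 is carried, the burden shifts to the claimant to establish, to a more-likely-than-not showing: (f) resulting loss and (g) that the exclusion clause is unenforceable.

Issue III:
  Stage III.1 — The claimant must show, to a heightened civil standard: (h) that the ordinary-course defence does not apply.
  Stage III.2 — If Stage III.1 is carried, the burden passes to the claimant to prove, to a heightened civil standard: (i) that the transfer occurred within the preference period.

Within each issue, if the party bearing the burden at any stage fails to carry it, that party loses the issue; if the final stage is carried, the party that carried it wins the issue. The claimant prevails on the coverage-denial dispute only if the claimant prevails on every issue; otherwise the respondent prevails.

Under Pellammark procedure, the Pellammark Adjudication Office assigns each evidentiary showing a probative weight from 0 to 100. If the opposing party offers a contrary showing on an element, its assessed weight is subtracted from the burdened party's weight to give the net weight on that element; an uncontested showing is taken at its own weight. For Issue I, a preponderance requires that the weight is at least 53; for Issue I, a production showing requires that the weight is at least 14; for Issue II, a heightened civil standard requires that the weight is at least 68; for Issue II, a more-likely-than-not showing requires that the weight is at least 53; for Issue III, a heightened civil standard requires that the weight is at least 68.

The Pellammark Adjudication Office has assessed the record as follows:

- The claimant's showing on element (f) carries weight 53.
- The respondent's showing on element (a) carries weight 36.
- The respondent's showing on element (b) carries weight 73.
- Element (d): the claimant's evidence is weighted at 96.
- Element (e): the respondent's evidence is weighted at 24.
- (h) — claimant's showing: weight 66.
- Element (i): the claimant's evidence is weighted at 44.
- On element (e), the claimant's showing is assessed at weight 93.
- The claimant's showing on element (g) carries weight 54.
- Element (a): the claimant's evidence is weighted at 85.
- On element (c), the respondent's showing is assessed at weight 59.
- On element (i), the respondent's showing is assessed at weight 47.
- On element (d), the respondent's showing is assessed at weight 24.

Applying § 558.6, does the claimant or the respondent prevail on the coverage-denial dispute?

— Issue I —
At Stage I.1 the claimant must meet a preponderance (weight is at least 53): on (a) the weight is 85 less the opposing 36 gives net 49, < 53, so (a) does not meet the standard.
  Stage I.1 not carried; the claimant fails its burden.
The analysis ends at Stage I.1; the respondent prevails on this issue.
— Issue II —
Stage II.1 (claimant, a heightened civil standard, weight is at least 68): (d) net 96−24=72 ≥ 68 — meets; (e) net 93−24=69 ≥ 68 — meets.
  All elements met. The claimant retains the burden for Stage II.2.
Stage II.2 (claimant, a more-likely-than-not showing, weight is at least 53): (f) 53 ≥ 53 — meets; (g) 54 ≥ 53 — meets.
  The claimant carries the last stage.
With every stage satisfied, the claimant prevails on this issue.
— Issue III —
Stage III.1 (claimant, a heightened civil standard, weight is at least 68): (h) 66 < 68 — fails.
  The claimant does not carry Stage III.1.
The analysis ends at Stage III.1; the respondent prevails on this issue.
Per-issue: Issue I → respondent; Issue II → claimant; Issue III → respondent. The claimant must prevail on every issue; overall, the respondent prevails.

respondent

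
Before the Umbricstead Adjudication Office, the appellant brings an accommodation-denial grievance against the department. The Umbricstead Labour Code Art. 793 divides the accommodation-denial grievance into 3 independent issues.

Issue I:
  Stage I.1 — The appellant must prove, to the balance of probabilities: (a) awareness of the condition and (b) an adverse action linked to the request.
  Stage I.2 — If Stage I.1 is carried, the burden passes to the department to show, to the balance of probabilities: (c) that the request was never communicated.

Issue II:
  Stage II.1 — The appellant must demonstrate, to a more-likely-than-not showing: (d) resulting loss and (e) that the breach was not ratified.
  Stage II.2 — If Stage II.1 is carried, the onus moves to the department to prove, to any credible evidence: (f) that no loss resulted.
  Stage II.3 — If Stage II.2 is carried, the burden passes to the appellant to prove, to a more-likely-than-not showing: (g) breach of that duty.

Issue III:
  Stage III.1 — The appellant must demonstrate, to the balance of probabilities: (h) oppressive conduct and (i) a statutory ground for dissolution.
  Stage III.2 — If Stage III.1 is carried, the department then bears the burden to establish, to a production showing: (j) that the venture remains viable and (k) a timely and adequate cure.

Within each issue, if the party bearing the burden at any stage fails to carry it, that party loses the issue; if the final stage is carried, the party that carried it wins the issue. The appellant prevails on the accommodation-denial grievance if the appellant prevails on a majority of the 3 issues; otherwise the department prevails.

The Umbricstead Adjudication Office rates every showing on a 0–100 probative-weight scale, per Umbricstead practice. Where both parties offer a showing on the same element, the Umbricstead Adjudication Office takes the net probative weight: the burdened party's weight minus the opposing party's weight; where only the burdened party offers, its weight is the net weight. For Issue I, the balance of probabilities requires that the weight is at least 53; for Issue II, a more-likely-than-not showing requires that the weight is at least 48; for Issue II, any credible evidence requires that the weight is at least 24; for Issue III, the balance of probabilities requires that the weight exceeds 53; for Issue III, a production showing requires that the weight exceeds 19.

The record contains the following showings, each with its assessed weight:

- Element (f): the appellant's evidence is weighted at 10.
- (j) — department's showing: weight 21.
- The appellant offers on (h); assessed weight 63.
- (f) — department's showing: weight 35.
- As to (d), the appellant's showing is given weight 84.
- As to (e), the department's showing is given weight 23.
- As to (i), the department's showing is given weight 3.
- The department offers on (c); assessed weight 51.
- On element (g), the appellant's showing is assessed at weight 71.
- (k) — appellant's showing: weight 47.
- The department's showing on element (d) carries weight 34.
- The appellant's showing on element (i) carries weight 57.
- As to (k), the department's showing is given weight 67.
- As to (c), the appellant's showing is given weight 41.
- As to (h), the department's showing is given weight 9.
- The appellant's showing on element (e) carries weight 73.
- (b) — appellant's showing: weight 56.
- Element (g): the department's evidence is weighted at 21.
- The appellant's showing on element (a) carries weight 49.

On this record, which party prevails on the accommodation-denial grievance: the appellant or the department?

— Issue I —
Stage I.1 (appellant, the balance of probabilities, weight is at least 53): (a) 49 < 53 — fails; (b) 56 ≥ 53 — meets.
  Stage I.1 not carried; the appellant fails its burden.
The department prevails on this issue.
— Issue II —
Stage II.1 — burden on appellant; standard: a more-likely-than-not showing (weight is at least 48).
    (d): 84 − 34 = 50 ≥ 48 [met]
    (e): 73 − 23 = 50 ≥ 48 [met]
  Stage II.1 carried; the burden shifts to the department.
Stage II.2 — burden on department; standard: any credible evidence (weight is at least 24).
    (f): 35 − 10 = 25 ≥ 24 [met]
  Stage II.2 carried; the burden shifts to the appellant.
Stage II.3 — burden on appellant; standard: a more-likely-than-not showing (weight is at least 48).
    (g): 71 − 21 = 50 ≥ 48 [met]
  All elements met at the final stage.
With every stage satisfied, the appellant prevails on this issue.
— Issue III —
At Stage III.1 the appellant must meet the balance of probabilities (weight exceeds 53): on (h) the weight is 63 less the opposing 9 gives net 54, which does exceed 53, so (h) meets the standard; on (i) the weight is 57 less the opposing 3 gives net 54, which does exceed 53, so (i) meets the standard.
  Stage III.1 is satisfied; the onus moves to the department.
At Stage III.2 the department must meet a production showing (weight exceeds 19): on (j) the weight is 21, which does exceed 19, so (j) meets the standard; on (k) the weight is 67 less the opposing 47 gives net 20, > 19, so (k) meets the standard.
  The department carries the last stage.
All stages carried — the department prevails on this issue.
Per-issue: Issue I → department; Issue II → appellant; Issue III → department. The appellant must prevail on a majority of issues; overall, the department prevails.

department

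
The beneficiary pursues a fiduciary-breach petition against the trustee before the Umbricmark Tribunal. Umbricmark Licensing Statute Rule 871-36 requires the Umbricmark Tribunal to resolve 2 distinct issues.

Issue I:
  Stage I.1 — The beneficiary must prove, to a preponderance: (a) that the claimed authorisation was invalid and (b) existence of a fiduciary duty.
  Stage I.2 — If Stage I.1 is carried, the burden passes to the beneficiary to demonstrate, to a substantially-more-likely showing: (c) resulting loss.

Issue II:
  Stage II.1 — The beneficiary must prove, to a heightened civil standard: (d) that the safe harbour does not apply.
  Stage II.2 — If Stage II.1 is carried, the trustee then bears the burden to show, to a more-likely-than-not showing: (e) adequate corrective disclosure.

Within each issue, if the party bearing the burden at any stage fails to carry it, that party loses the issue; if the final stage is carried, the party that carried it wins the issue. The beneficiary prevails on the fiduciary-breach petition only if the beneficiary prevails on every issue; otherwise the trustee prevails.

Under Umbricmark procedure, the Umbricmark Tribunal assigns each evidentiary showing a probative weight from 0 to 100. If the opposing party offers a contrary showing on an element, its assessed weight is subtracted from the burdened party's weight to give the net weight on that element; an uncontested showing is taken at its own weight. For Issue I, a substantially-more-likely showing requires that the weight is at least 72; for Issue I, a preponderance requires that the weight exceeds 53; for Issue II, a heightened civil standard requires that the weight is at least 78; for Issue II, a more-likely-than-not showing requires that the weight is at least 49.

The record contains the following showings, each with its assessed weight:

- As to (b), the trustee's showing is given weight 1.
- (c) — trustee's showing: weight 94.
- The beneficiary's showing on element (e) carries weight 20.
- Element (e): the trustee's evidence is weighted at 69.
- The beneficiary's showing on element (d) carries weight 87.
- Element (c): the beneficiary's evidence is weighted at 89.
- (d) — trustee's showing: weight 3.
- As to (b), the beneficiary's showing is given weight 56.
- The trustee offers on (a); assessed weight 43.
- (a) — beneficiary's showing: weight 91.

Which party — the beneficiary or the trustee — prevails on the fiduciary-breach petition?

— Issue I —
At Stage I.1 the beneficiary must meet a preponderance (weight exceeds 53): on (a) the weight is 91 less the opposing 43 gives net 48, ≤ 53, so (a) does not meet the standard; on (b) the weight is 56 less the opposing 1 gives net 55, > 53, so (b) meets the standard.
  Not every element is met, so the beneficiary fails to carry Stage I.1.
The analysis ends at Stage I.1; the trustee prevails on this issue.
— Issue II —
Stage II.1 — burden on beneficiary; standard: a heightened civil standard (weight is at least 78).
    (d): 87 − 3 = 84 ≥ 78 [met]
  The beneficiary carries Stage II.1; the trustee now bears the burden.
Stage II.2 — burden on trustee; standard: a more-likely-than-not showing (weight is at least 49).
    (e): 69 − 20 = 49 ≥ 49 [met]
  Stage II.2 carried; the final stage is satisfied.
With every stage satisfied, the trustee prevails on this issue.
Per-issue: Issue I → trustee; Issue II → trustee. The beneficiary must prevail on every issue; overall, the trustee prevails.

trustee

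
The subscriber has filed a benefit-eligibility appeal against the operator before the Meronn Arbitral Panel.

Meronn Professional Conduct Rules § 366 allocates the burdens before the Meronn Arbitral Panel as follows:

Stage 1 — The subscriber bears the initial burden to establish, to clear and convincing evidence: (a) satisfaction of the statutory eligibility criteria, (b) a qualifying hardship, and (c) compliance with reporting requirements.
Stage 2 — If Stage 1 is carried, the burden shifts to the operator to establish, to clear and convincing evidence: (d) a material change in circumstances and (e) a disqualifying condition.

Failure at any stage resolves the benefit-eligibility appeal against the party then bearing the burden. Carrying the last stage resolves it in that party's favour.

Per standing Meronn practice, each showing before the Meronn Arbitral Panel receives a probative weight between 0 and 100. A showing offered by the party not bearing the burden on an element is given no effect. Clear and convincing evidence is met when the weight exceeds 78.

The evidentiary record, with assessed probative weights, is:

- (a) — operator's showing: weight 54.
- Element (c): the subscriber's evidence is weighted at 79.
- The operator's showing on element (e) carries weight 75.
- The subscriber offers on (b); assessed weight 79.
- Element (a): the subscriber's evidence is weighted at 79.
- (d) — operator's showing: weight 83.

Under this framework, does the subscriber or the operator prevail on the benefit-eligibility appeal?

At Stage 1 the subscriber must meet clear and convincing evidence (weight exceeds 78): on (a) the weight is 79 (the operator's 54 is given no effect), which does exceed 78, so (a) meets the standard; on (b) the weight is 79, which does exceed 78, so (b) meets the standard; on (c) the weight is 79, > 78, so (c) meets the standard.
  The subscriber carries Stage 1; the operator now bears the burden.
At Stage 2 the operator must meet clear and convincing evidence (weight exceeds 78): on (d) the weight is 83, > 78, so (d) meets the standard; on (e) the weight is 75, ≤ 78, so (e) does not meet the standard.
  The operator does not carry Stage 2.
The subscriber prevails.

subscriber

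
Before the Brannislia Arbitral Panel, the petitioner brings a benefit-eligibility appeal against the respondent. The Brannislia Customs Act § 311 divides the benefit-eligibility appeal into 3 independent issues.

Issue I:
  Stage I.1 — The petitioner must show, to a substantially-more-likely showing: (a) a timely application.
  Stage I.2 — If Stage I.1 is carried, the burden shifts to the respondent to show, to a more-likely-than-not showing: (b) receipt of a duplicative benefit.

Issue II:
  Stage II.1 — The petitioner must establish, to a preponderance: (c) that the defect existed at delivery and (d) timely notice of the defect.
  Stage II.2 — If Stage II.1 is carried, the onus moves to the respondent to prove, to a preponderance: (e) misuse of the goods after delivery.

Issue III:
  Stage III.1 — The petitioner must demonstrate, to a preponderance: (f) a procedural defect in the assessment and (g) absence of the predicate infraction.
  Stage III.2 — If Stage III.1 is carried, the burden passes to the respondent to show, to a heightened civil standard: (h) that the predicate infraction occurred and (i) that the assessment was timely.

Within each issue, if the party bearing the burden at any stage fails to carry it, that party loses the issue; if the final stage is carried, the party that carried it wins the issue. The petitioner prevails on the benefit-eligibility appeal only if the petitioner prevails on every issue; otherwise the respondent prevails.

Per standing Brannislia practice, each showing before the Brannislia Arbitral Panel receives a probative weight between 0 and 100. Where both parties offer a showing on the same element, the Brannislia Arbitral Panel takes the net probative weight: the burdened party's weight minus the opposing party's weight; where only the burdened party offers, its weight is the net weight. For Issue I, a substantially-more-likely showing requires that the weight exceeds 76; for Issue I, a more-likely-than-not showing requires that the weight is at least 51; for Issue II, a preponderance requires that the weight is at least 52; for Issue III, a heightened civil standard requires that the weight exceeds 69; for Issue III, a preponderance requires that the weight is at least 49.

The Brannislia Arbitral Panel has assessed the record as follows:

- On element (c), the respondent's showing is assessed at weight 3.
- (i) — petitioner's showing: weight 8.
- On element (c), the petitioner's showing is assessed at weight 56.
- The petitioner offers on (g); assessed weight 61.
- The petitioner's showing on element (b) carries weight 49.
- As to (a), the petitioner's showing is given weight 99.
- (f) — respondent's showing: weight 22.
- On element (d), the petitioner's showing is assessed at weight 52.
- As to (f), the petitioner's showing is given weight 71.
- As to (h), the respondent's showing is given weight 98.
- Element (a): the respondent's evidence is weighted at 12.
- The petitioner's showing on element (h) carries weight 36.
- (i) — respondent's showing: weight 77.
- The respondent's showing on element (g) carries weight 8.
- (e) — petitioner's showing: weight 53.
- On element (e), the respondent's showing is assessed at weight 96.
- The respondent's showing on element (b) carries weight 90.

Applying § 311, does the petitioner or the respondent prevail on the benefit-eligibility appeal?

petitioner

— Issue I —
Stage I.1 — burden on petitioner; standard: a substantially-more-likely showing (weight exceeds 76).
    (a): 99 − 12 = 87 > 76 [met]
  Stage I.1 carried; the burden shifts to the respondent.
Stage I.2 — burden on respondent; standard: a more-likely-than-not showing (weight is at least 51).
    (b): 90 − 49 = 41 < 51 [not met]
  Stage I.2 not carried; the respondent fails its burden.
So the petitioner prevails on this issue.
— Issue II —
Stage II.1 — burden on petitioner; standard: a preponderance (weight is at least 52).
    (c): 56 − 3 = 53 ≥ 52 [met]
    (d): 52 ≥ 52 [met]
  The petitioner carries Stage II.1; the respondent now bears the burden.
Stage II.2 — burden on respondent; standard: a preponderance (weight is at least 52).
    (e): 96 − 53 = 43 < 52 [not met]
  Not every element is met, so the respondent fails to carry Stage II.2.
The analysis ends at Stage II.2; the petitioner prevails on this issue.
— Issue III —
At Stage III.1 the petitioner must meet a preponderance (weight is at least 49): on (f) the weight is 71 less the opposing 22 gives net 49, ≥ 49, so (f) meets the standard; on (g) the weight is 61 less the opposing 8 gives net 53, ≥ 49, so (g) meets the standard.
  The petitioner carries Stage III.1; the respondent now bears the burden.
At Stage III.2 the respondent must meet a heightened civil standard (weight exceeds 69): on (h) the weight is 98 less the opposing 36 gives net 62, ≤ 69, so (h) does not meet the standard; on (i) the weight is 77 less the opposing 8 gives net 69, which does not exceed 69, so (i) does not meet the standard.
  Stage III.2 not carried; the respondent fails its burden.
So the petitioner prevails on this issue.
Per-issue: Issue I → petitioner; Issue II → petitioner; Issue III → petitioner. The petitioner must prevail on every issue; overall, the petitioner prevails.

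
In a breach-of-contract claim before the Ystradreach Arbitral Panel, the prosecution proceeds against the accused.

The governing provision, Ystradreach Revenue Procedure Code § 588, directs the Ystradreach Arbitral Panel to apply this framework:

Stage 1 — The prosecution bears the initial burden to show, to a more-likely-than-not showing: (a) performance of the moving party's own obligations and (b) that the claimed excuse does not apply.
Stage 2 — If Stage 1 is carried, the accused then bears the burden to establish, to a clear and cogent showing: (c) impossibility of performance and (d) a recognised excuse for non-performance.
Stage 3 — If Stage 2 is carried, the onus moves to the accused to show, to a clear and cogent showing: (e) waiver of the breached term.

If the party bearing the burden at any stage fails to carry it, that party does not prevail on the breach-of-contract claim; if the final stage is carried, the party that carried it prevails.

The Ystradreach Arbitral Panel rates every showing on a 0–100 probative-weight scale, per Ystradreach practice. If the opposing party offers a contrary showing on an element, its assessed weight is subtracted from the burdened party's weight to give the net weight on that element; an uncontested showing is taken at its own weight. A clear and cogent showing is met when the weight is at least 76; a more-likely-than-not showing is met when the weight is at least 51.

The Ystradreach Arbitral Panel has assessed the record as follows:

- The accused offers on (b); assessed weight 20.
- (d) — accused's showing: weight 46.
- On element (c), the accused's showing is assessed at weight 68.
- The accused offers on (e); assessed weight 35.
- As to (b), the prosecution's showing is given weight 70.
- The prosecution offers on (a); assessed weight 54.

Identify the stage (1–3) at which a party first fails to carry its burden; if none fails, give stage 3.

stage 1

Stage 1 — burden on prosecution; standard: a more-likely-than-not showing (weight is at least 51).
    (a): 54 ≥ 51 [met]
    (b): 70 − 20 = 50 < 51 [not met]
  Not every element is met, so the prosecution fails to carry Stage 1.
The accused prevails.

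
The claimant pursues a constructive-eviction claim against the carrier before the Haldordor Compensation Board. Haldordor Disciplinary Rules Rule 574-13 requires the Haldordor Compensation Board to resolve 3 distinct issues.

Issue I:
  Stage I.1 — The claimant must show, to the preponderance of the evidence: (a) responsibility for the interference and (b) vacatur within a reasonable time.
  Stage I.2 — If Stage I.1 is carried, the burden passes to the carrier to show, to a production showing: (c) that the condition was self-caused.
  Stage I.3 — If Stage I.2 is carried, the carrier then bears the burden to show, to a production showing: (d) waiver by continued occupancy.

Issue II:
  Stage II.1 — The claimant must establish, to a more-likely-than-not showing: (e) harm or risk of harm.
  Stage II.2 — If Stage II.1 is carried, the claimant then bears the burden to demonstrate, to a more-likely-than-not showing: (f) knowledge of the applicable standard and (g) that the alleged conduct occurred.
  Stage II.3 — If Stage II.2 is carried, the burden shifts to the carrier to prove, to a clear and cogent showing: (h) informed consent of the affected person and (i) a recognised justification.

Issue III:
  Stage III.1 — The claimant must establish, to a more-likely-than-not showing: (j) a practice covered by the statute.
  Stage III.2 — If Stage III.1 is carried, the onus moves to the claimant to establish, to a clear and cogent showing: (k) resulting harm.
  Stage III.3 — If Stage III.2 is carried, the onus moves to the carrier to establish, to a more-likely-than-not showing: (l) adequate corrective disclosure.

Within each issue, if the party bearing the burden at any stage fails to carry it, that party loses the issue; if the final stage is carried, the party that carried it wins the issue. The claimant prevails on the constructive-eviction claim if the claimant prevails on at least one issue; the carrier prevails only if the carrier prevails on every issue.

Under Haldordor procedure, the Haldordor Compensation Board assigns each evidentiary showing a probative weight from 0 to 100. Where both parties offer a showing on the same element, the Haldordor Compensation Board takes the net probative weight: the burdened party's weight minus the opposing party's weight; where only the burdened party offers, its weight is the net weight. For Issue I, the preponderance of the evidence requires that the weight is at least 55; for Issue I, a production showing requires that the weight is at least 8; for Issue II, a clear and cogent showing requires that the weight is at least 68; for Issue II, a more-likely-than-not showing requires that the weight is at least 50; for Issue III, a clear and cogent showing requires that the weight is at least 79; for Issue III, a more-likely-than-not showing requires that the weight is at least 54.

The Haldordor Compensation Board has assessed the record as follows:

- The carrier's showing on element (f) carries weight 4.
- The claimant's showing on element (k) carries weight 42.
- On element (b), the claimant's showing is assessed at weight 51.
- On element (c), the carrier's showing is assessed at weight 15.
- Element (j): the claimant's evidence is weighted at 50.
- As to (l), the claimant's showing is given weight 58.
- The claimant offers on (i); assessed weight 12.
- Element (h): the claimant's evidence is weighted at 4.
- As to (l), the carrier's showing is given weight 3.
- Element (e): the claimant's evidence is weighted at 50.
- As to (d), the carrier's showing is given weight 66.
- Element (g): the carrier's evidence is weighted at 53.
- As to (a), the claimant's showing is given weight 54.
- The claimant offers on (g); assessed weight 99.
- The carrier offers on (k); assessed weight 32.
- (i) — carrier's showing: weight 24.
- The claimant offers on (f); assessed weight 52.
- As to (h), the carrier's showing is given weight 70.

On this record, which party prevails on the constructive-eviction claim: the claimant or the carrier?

— Issue I —
At Stage I.1 the claimant must meet the preponderance of the evidence (weight is at least 55): on (a) the weight is 54, < 55, so (a) does not meet the standard; on (b) the weight is 51, which does not reach 55, so (b) does not meet the standard.
  Not every element is met, so the claimant fails to carry Stage I.1.
The carrier prevails on this issue.
— Issue II —
Stage II.1 — burden on claimant; standard: a more-likely-than-not showing (weight is at least 50).
    (e): 50 ≥ 50 [met]
  All elements met. The claimant retains the burden for Stage II.2.
Stage II.2 — burden on claimant; standard: a more-likely-than-not showing (weight is at least 50).
    (f): 52 − 4 = 48 < 50 [not met]
    (g): 99 − 53 = 46 < 50 [not met]
  Stage II.2 not carried; the claimant fails its burden.
The analysis ends at Stage II.2; the carrier prevails on this issue.
— Issue III —
At Stage III.1 the claimant must meet a more-likely-than-not showing (weight is at least 54): on (j) the weight is 50, < 54, so (j) does not meet the standard.
  The claimant does not carry Stage III.1.
The carrier prevails on this issue.
Per-issue: Issue I → carrier; Issue II → carrier; Issue III → carrier. The claimant must prevail on at least one issue; overall, the carrier prevails.

carrier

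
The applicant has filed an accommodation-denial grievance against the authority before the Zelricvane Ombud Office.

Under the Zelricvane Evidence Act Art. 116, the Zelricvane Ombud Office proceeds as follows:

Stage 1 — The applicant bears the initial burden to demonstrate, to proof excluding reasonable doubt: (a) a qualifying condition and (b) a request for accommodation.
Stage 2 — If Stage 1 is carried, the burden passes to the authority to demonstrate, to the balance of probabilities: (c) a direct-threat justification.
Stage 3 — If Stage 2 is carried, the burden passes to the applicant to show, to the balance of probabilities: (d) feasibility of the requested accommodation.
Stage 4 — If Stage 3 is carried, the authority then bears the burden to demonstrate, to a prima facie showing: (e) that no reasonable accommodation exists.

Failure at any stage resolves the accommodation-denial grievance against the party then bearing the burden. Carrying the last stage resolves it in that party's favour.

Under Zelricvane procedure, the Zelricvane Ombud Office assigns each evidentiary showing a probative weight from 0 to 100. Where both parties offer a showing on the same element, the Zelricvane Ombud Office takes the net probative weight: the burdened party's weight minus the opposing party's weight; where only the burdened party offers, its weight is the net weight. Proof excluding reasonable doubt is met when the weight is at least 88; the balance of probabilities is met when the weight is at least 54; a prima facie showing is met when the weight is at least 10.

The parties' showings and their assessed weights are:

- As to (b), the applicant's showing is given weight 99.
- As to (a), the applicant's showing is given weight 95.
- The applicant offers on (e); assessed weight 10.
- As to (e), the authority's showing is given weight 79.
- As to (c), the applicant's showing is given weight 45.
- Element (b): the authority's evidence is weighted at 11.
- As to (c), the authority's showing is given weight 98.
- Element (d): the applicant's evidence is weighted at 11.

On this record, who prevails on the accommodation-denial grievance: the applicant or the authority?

applicant

Stage 1 (applicant, proof excluding reasonable doubt, weight is at least 88): (a) 95 ≥ 88 — meets; (b) net 99−11=88 ≥ 88 — meets.
  All elements met. The burden passes to the authority.
Stage 2 (authority, the balance of probabilities, weight is at least 54): (c) net 98−45=53 < 54 — fails.
  Not every element is met, so the authority fails to carry Stage 2.
The applicant prevails.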